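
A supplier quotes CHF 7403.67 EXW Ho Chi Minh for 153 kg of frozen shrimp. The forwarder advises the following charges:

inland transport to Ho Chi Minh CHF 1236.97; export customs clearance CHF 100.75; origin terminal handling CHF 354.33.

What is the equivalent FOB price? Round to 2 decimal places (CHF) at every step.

From EXW to FOB, the seller additionally bears: inland to port, export clearance, origin terminal.
FOB price = 7403.67 + 1236.97 + 100.75 + 354.33 = 9095.72

FOB price: CHF 9095.72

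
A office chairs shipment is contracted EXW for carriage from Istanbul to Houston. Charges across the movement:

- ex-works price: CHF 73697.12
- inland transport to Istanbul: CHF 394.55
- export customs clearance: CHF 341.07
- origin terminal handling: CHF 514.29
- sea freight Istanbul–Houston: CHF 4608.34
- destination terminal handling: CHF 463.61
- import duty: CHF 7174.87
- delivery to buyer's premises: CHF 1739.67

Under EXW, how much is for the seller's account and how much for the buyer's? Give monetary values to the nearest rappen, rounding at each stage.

Seller: CHF 73697.12; buyer: CHF 15236.40

EXW: the seller makes goods available at their premises; the buyer bears all onward costs.
Seller's account: goods 73697.12 = 73697.12
Buyer's account: inland to port 394.55 + export clearance 341.07 + origin terminal 514.29 + freight 4608.34 + destination terminal 463.61 + duty 7174.87 + delivery 1739.67 = 15236.40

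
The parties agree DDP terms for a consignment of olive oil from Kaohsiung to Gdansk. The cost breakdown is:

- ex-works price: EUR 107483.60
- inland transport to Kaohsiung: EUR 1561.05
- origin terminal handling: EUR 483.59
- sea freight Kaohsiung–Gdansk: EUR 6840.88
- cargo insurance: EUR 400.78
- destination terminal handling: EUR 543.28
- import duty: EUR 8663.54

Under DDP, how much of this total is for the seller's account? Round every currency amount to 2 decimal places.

Seller's account: EUR 125976.72

DDP: the seller bears all costs including import duty.
Seller's account: goods 107483.60 + inland to port 1561.05 + origin terminal 483.59 + freight 6840.88 + insurance 400.78 + destination terminal 543.28 + duty 8663.54 = 125976.72
Buyer's account: 0.00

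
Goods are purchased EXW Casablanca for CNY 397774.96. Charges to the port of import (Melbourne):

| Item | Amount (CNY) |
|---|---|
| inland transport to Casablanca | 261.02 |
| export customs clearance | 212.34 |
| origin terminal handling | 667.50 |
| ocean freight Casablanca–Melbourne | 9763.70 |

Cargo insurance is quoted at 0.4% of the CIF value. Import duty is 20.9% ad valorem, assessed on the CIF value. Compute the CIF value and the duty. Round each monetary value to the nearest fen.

Let C be the CIF value. C = EXW price + pre-shipment costs + freight + 0.4% × C
C − 0.4% × C = 397774.96 + 261.02 + 212.34 + 667.50 + 9763.70
0.996 × C = 408679.52
C = 408679.52 / 0.996 = 410320.80
Insurance premium = 0.4% × 410320.80 = 1641.28
Import duty = 410320.80 × 20.9% = 85757.05

CIF value: CNY 410320.80; import duty: CNY 85757.05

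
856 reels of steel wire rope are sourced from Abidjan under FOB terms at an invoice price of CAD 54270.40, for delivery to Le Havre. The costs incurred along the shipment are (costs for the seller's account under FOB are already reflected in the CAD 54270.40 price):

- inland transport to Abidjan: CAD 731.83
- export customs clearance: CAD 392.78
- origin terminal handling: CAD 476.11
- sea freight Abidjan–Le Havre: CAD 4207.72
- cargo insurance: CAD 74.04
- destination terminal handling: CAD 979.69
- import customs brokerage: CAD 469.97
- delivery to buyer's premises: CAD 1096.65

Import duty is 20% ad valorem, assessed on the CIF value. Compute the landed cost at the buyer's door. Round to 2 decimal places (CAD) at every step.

Total landed cost: CAD 72808.90

FOB: the seller bears costs until goods are on board at the origin port; the buyer bears freight, insurance and all costs thereafter.
Already in the invoice (seller's account under FOB): inland to port, export clearance, origin terminal — exclude.
CIF value = FOB price + freight + insurance = 54270.40 + 4207.72 + 74.04 = 58552.16
Import duty = 58552.16 × 20% = 11710.43
Buyer bears: freight 4207.72 + insurance 74.04 + destination terminal 979.69 + brokerage 469.97 + delivery 1096.65 + duty 11710.43 = 18538.50
Landed cost = invoice 54270.40 + 18538.50 = 72808.90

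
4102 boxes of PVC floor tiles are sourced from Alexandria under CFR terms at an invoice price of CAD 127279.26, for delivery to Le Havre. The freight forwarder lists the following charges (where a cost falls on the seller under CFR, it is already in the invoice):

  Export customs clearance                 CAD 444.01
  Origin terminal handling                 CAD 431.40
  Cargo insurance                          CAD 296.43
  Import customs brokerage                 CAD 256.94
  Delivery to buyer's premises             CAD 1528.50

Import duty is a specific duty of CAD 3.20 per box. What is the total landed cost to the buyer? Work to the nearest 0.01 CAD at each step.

CFR: the seller pays costs through ocean freight to the destination port, but not insurance.
Already in the invoice (seller's account under CFR): export clearance, origin terminal — exclude.
CIF value = CFR price + insurance = 127279.26 + 296.43 = 127575.69
Import duty = 4102 × 3.20 = 13126.40
Buyer bears: insurance 296.43 + brokerage 256.94 + delivery 1528.50 + duty 13126.40 = 15208.27
Landed cost = invoice 127279.26 + 15208.27 = 142487.53

Total landed cost: CAD 142487.53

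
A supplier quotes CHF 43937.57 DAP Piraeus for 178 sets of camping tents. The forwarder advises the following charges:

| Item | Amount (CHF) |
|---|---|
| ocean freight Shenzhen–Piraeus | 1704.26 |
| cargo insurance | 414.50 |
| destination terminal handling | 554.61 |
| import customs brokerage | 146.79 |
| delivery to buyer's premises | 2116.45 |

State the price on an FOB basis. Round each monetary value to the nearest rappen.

FOB price: CHF 39147.75

Not relevant to the conversion: brokerage — on the buyer under both terms; not part of either seller's price.
From DAP to FOB, the seller no longer bears: freight, insurance, destination terminal, delivery.
FOB price = 43937.57 − 1704.26 − 414.50 − 554.61 − 2116.45 = 39147.75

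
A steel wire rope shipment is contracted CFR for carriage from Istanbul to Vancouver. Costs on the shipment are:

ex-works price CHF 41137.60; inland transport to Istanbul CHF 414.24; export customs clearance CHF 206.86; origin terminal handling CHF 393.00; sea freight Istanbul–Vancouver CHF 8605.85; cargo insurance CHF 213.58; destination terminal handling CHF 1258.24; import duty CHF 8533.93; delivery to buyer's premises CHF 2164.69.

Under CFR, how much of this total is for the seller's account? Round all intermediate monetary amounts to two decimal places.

CFR: the seller pays costs through ocean freight to the destination port, but not insurance.
Seller's account: goods 41137.60 + inland to port 414.24 + export clearance 206.86 + origin terminal 393.00 + freight 8605.85 = 50757.55
Buyer's account: insurance 213.58 + destination terminal 1258.24 + duty 8533.93 + delivery 2164.69 = 12170.44

Seller's account: CHF 50757.55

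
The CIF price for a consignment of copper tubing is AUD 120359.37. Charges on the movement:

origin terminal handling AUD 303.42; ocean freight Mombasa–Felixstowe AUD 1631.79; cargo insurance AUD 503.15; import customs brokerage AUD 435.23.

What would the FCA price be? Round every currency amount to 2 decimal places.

Not relevant to the conversion: brokerage — on the buyer under both terms; not part of either seller's price.
From CIF to FCA, the seller no longer bears: origin terminal, freight, insurance.
FCA price = 120359.37 − 303.42 − 1631.79 − 503.15 = 117921.01

FCA price: AUD 117921.01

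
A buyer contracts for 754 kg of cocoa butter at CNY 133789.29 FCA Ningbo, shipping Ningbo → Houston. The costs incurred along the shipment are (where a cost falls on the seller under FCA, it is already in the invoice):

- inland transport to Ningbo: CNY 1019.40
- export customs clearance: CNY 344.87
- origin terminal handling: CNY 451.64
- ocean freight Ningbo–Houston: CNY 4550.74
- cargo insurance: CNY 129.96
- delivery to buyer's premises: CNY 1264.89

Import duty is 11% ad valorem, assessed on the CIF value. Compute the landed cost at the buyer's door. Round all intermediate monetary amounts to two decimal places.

FCA: the seller delivers export-cleared goods to the carrier; the buyer bears costs from that point.
Already in the invoice (seller's account under FCA): inland to port, export clearance — exclude.
CIF value = FCA price + origin terminal + freight + insurance = 133789.29 + 451.64 + 4550.74 + 129.96 = 138921.63
Import duty = 138921.63 × 11% = 15281.38
Buyer bears: origin terminal 451.64 + freight 4550.74 + insurance 129.96 + delivery 1264.89 + duty 15281.38 = 21678.61
Landed cost = invoice 133789.29 + 21678.61 = 155467.90

Total landed cost: CNY 155467.90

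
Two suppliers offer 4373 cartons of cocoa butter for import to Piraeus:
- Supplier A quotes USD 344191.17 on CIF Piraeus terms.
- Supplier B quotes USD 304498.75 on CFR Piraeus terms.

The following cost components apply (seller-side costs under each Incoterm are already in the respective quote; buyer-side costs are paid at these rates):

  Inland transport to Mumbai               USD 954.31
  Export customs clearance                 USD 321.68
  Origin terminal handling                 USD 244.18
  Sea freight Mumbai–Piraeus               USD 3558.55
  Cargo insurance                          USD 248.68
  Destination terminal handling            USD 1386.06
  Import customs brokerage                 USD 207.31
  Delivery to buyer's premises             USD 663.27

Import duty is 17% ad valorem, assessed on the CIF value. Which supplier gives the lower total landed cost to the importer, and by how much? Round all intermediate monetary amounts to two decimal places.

Supplier B is cheaper by USD 46149.18

Supplier A (CIF):
The CIF price already equals the CIF value: 344191.17
Import duty = 344191.17 × 17% = 58512.50
Buyer bears (A): 1386.06 + 207.31 + 663.27 = 2256.64
Landed cost (A) = invoice 344191.17 + 2256.64 + duty 58512.50 = 404960.31
Supplier B (CFR):
CIF value = CFR price + insurance = 304498.75 + 248.68 = 304747.43
Import duty = 304747.43 × 17% = 51807.06
Buyer bears (B): 248.68 + 1386.06 + 207.31 + 663.27 = 2505.32
Landed cost (B) = invoice 304498.75 + 2505.32 + duty 51807.06 = 358811.13
Difference = |404960.31 − 358811.13| = 46149.18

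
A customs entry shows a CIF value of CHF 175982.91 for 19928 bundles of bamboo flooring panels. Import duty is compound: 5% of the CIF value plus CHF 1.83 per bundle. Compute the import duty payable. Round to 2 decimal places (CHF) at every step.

Import duty: CHF 45267.39

Ad valorem component: 175982.91 × 5% = 8799.15
Specific component: 19928 × 1.83 = 36468.24
Import duty = 8799.15 + 36468.24 = 45267.39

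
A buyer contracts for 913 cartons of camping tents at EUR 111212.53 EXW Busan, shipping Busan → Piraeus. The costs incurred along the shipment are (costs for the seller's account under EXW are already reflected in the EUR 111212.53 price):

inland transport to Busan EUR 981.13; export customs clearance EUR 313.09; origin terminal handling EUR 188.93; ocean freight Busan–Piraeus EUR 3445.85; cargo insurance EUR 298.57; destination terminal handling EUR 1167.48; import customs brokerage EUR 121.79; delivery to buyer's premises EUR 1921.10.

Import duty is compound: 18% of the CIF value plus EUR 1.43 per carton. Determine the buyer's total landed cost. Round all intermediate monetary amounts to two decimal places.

Total landed cost: EUR 141915.28

EXW: the seller makes goods available at their premises; the buyer bears all onward costs.
CIF value = EXW price + inland to port + export clearance + origin terminal + freight + insurance = 111212.53 + 981.13 + 313.09 + 188.93 + 3445.85 + 298.57 = 116440.10
Ad valorem component: 116440.10 × 18% = 20959.22
Specific component: 913 × 1.43 = 1305.59
Import duty = 20959.22 + 1305.59 = 22264.81
Buyer bears: inland to port 981.13 + export clearance 313.09 + origin terminal 188.93 + freight 3445.85 + insurance 298.57 + destination terminal 1167.48 + brokerage 121.79 + delivery 1921.10 + duty 22264.81 = 30702.75
Landed cost = invoice 111212.53 + 30702.75 = 141915.28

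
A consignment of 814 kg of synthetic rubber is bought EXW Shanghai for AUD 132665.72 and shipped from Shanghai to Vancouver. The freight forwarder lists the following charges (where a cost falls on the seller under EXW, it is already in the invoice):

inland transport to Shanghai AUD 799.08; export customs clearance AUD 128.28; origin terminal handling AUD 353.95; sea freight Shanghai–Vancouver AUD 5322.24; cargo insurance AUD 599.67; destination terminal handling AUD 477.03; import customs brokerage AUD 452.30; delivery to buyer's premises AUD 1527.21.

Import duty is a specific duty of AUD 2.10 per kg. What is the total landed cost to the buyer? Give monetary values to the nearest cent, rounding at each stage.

Total landed cost: AUD 144034.88

EXW: the seller makes goods available at their premises; the buyer bears all onward costs.
CIF value = EXW price + inland to port + export clearance + origin terminal + freight + insurance = 132665.72 + 799.08 + 128.28 + 353.95 + 5322.24 + 599.67 = 139868.94
Import duty = 814 × 2.10 = 1709.40
Buyer bears: inland to port 799.08 + export clearance 128.28 + origin terminal 353.95 + freight 5322.24 + insurance 599.67 + destination terminal 477.03 + brokerage 452.30 + delivery 1527.21 + duty 1709.40 = 11369.16
Landed cost = invoice 132665.72 + 11369.16 = 144034.88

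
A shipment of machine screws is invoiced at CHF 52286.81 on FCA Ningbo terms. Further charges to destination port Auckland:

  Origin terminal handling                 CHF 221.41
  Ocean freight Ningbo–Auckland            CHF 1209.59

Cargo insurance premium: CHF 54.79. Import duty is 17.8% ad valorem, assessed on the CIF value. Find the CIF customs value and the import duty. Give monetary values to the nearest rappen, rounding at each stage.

CIF = FCA price + pre-shipment costs + freight + insurance
CIF = 52286.81 + 221.41 + 1209.59 + 54.79 = 53772.60
Import duty = 53772.60 × 17.8% = 9571.52

CIF value: CHF 53772.60; import duty: CHF 9571.52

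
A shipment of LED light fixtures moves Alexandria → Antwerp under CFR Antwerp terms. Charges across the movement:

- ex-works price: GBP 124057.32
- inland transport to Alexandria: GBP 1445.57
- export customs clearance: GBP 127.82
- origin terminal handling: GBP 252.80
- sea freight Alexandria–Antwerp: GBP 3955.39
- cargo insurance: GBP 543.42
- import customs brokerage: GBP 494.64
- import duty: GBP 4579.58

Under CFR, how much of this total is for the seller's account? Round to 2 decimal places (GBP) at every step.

Seller's account: GBP 129838.90

CFR: the seller pays costs through ocean freight to the destination port, but not insurance.
Seller's account: goods 124057.32 + inland to port 1445.57 + export clearance 127.82 + origin terminal 252.80 + freight 3955.39 = 129838.90
Buyer's account: insurance 543.42 + brokerage 494.64 + duty 4579.58 = 5617.64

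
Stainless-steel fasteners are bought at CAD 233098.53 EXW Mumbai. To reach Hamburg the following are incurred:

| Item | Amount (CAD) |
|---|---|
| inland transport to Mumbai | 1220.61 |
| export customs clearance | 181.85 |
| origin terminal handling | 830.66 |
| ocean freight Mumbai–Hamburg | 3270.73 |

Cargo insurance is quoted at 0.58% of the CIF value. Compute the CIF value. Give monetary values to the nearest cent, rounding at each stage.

Let C be the CIF value. C = EXW price + pre-shipment costs + freight + 0.58% × C
C − 0.58% × C = 233098.53 + 1220.61 + 181.85 + 830.66 + 3270.73
0.9942 × C = 238602.38
C = 238602.38 / 0.9942 = 239994.35
Insurance premium = 0.58% × 239994.35 = 1391.97

CIF value: CAD 239994.35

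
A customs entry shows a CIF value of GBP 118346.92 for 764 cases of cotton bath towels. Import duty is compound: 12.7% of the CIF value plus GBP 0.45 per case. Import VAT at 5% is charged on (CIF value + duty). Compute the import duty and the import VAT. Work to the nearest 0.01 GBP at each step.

Import duty: GBP 15373.86; import VAT: GBP 6686.04

Ad valorem component: 118346.92 × 12.7% = 15030.06
Specific component: 764 × 0.45 = 343.80
Import duty = 15030.06 + 343.80 = 15373.86
VAT base = CIF + duty = 118346.92 + 15373.86 = 133720.78
Import VAT = 133720.78 × 5% = 6686.04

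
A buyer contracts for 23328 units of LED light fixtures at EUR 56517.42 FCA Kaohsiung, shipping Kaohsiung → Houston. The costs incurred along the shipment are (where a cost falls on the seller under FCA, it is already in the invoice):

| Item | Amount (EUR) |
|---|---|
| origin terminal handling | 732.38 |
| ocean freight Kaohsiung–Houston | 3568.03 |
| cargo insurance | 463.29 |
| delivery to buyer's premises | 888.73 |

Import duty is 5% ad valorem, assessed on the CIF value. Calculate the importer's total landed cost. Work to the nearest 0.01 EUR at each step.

FCA: the seller delivers export-cleared goods to the carrier; the buyer bears costs from that point.
CIF value = FCA price + origin terminal + freight + insurance = 56517.42 + 732.38 + 3568.03 + 463.29 = 61281.12
Import duty = 61281.12 × 5% = 3064.06
Buyer bears: origin terminal 732.38 + freight 3568.03 + insurance 463.29 + delivery 888.73 + duty 3064.06 = 8716.49
Landed cost = invoice 56517.42 + 8716.49 = 65233.91

Total landed cost: EUR 65233.91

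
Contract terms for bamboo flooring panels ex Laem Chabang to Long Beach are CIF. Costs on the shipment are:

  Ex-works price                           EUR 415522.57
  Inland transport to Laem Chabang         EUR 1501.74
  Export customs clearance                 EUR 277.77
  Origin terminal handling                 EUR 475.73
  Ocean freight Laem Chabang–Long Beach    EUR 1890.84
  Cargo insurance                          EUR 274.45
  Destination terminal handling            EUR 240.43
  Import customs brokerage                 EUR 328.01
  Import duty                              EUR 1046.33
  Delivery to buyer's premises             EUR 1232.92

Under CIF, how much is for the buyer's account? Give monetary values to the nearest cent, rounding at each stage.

CIF: the seller pays costs through ocean freight and marine insurance to the destination port.
Seller's account: goods 415522.57 + inland to port 1501.74 + export clearance 277.77 + origin terminal 475.73 + freight 1890.84 + insurance 274.45 = 419943.10
Buyer's account: destination terminal 240.43 + brokerage 328.01 + duty 1046.33 + delivery 1232.92 = 2847.69

Buyer's account: EUR 2847.69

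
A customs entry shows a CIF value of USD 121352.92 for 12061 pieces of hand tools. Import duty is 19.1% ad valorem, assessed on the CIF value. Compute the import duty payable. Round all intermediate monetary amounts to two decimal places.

Import duty: USD 23178.41

Import duty = 121352.92 × 19.1% = 23178.41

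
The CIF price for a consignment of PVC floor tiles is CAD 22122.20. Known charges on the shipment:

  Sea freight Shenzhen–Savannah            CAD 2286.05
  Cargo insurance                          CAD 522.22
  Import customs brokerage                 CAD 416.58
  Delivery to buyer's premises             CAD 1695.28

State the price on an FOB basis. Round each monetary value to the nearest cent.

Not relevant to the conversion: delivery, brokerage — on the buyer under both terms; not part of either seller's price.
From CIF to FOB, the seller no longer bears: freight, insurance.
FOB price = 22122.20 − 2286.05 − 522.22 = 19313.93

FOB price: CAD 19313.93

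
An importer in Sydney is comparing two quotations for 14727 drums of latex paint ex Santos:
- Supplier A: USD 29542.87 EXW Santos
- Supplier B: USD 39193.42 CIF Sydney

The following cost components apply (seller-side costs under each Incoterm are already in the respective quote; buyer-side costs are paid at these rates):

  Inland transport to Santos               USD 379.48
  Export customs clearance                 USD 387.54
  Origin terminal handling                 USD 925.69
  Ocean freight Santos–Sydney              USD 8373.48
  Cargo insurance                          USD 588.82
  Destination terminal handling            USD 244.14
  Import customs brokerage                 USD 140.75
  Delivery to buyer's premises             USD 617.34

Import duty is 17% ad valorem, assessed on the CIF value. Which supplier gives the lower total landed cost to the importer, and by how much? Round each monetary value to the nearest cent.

Supplier A (EXW):
CIF value = EXW price + inland to port + export clearance + origin terminal + freight + insurance = 29542.87 + 379.48 + 387.54 + 925.69 + 8373.48 + 588.82 = 40197.88
Import duty = 40197.88 × 17% = 6833.64
Buyer bears (A): 379.48 + 387.54 + 925.69 + 8373.48 + 588.82 + 244.14 + 140.75 + 617.34 = 11657.24
Landed cost (A) = invoice 29542.87 + 11657.24 + duty 6833.64 = 48033.75
Supplier B (CIF):
The CIF price already equals the CIF value: 39193.42
Import duty = 39193.42 × 17% = 6662.88
Buyer bears (B): 244.14 + 140.75 + 617.34 = 1002.23
Landed cost (B) = invoice 39193.42 + 1002.23 + duty 6662.88 = 46858.53
Difference = |48033.75 − 46858.53| = 1175.22

Supplier B is cheaper by USD 1175.22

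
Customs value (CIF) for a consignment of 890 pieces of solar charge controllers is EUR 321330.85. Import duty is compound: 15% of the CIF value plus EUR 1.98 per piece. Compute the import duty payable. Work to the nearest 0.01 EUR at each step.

Ad valorem component: 321330.85 × 15% = 48199.63
Specific component: 890 × 1.98 = 1762.20
Import duty = 48199.63 + 1762.20 = 49961.83

Import duty: EUR 49961.83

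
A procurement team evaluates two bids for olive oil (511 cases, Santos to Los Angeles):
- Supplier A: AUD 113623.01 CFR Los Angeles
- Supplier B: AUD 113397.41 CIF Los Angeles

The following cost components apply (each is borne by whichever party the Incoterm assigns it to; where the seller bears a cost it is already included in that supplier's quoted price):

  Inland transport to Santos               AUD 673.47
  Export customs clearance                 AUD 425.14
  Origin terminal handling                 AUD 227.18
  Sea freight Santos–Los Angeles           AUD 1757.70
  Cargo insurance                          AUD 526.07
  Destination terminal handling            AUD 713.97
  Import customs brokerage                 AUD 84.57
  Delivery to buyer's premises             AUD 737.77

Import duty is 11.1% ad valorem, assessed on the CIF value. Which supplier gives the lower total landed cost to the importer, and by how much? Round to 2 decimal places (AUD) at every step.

Supplier B is cheaper by AUD 835.11

Supplier A (CFR):
CIF value = CFR price + insurance = 113623.01 + 526.07 = 114149.08
Import duty = 114149.08 × 11.1% = 12670.55
Buyer bears (A): 526.07 + 713.97 + 84.57 + 737.77 = 2062.38
Landed cost (A) = invoice 113623.01 + 2062.38 + duty 12670.55 = 128355.94
Supplier B (CIF):
The CIF price already equals the CIF value: 113397.41
Import duty = 113397.41 × 11.1% = 12587.11
Buyer bears (B): 713.97 + 84.57 + 737.77 = 1536.31
Landed cost (B) = invoice 113397.41 + 1536.31 + duty 12587.11 = 127520.83
Difference = |128355.94 − 127520.83| = 835.11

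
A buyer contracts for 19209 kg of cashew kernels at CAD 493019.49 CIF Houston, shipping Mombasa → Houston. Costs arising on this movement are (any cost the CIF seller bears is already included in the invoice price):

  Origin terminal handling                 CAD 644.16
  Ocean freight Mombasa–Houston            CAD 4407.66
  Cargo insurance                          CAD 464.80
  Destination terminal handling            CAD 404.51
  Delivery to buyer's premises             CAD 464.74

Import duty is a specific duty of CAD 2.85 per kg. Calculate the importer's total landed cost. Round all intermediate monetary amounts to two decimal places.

Total landed cost: CAD 548634.39

CIF: the seller pays costs through ocean freight and marine insurance to the destination port.
Already in the invoice (seller's account under CIF): origin terminal, freight, insurance — exclude.
The CIF price already equals the CIF value: 493019.49
Import duty = 19209 × 2.85 = 54745.65
Buyer bears: destination terminal 404.51 + delivery 464.74 + duty 54745.65 = 55614.90
Landed cost = invoice 493019.49 + 55614.90 = 548634.39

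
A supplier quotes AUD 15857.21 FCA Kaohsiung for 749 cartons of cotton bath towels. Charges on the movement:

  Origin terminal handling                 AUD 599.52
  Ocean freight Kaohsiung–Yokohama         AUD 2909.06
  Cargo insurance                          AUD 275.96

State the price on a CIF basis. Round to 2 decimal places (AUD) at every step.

CIF price: AUD 19641.75

From FCA to CIF, the seller additionally bears: origin terminal, freight, insurance.
CIF price = 15857.21 + 599.52 + 2909.06 + 275.96 = 19641.75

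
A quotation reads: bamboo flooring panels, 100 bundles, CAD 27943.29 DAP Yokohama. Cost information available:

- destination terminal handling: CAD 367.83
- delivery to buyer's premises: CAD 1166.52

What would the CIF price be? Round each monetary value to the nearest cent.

From DAP to CIF, the seller no longer bears: destination terminal, delivery.
CIF price = 27943.29 − 367.83 − 1166.52 = 26408.94

CIF price: CAD 26408.94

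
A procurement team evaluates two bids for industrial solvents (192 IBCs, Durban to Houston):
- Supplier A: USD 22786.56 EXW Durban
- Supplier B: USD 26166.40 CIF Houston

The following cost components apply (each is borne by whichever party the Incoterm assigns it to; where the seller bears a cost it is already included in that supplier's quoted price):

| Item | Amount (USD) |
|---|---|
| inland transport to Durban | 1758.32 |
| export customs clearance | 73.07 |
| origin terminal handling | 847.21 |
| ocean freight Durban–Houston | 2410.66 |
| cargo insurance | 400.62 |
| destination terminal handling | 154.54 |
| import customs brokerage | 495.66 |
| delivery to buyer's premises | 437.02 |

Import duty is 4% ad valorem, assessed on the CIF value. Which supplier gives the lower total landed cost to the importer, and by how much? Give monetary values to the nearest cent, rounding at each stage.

Supplier B is cheaper by USD 2194.44

Supplier A (EXW):
CIF value = EXW price + inland to port + export clearance + origin terminal + freight + insurance = 22786.56 + 1758.32 + 73.07 + 847.21 + 2410.66 + 400.62 = 28276.44
Import duty = 28276.44 × 4% = 1131.06
Buyer bears (A): 1758.32 + 73.07 + 847.21 + 2410.66 + 400.62 + 154.54 + 495.66 + 437.02 = 6577.10
Landed cost (A) = invoice 22786.56 + 6577.10 + duty 1131.06 = 30494.72
Supplier B (CIF):
The CIF price already equals the CIF value: 26166.40
Import duty = 26166.40 × 4% = 1046.66
Buyer bears (B): 154.54 + 495.66 + 437.02 = 1087.22
Landed cost (B) = invoice 26166.40 + 1087.22 + duty 1046.66 = 28300.28
Difference = |30494.72 − 28300.28| = 2194.44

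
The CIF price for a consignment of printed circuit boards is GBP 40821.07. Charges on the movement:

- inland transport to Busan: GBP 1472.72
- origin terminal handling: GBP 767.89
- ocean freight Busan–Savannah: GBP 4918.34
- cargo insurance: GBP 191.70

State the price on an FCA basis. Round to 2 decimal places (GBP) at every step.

Not relevant to the conversion: inland to port — on the seller under both CIF and FCA; already in the CIF price and stays in the FCA price.
From CIF to FCA, the seller no longer bears: origin terminal, freight, insurance.
FCA price = 40821.07 − 767.89 − 4918.34 − 191.70 = 34943.14

FCA price: GBP 34943.14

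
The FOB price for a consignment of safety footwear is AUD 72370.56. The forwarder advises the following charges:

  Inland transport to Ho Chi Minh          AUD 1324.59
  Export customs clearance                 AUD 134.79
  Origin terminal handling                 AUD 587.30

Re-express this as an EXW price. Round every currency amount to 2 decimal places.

From FOB to EXW, the seller no longer bears: inland to port, export clearance, origin terminal.
EXW price = 72370.56 − 1324.59 − 134.79 − 587.30 = 70323.88

EXW price: AUD 70323.88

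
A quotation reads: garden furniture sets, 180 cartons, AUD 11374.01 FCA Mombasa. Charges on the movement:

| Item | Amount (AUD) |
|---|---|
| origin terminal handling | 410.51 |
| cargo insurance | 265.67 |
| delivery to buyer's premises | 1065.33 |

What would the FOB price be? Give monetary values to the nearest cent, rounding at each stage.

FOB price: AUD 11784.52

Not relevant to the conversion: insurance, delivery — on the buyer under both terms; not part of either seller's price.
From FCA to FOB, the seller additionally bears: origin terminal.
FOB price = 11374.01 + 410.51 = 11784.52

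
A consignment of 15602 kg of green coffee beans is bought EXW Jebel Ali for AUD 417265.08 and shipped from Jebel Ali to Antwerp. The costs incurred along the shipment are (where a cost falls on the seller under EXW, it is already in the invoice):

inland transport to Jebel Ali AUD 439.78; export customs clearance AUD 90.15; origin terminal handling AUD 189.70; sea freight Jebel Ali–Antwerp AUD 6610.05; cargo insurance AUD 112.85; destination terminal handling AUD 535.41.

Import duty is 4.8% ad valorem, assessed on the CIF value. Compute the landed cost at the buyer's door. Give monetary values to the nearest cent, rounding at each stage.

EXW: the seller makes goods available at their premises; the buyer bears all onward costs.
CIF value = EXW price + inland to port + export clearance + origin terminal + freight + insurance = 417265.08 + 439.78 + 90.15 + 189.70 + 6610.05 + 112.85 = 424707.61
Import duty = 424707.61 × 4.8% = 20385.97
Buyer bears: inland to port 439.78 + export clearance 90.15 + origin terminal 189.70 + freight 6610.05 + insurance 112.85 + destination terminal 535.41 + duty 20385.97 = 28363.91
Landed cost = invoice 417265.08 + 28363.91 = 445628.99

Total landed cost: AUD 445628.99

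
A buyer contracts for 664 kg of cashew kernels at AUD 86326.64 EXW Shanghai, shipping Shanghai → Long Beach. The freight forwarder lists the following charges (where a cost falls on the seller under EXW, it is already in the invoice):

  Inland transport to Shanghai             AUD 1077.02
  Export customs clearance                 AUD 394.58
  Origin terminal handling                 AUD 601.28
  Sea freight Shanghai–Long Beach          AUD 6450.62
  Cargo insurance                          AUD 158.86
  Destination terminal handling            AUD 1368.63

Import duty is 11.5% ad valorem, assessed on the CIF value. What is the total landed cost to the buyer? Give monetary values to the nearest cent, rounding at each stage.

EXW: the seller makes goods available at their premises; the buyer bears all onward costs.
CIF value = EXW price + inland to port + export clearance + origin terminal + freight + insurance = 86326.64 + 1077.02 + 394.58 + 601.28 + 6450.62 + 158.86 = 95009.00
Import duty = 95009.00 × 11.5% = 10926.04
Buyer bears: inland to port 1077.02 + export clearance 394.58 + origin terminal 601.28 + freight 6450.62 + insurance 158.86 + destination terminal 1368.63 + duty 10926.04 = 20977.03
Landed cost = invoice 86326.64 + 20977.03 = 107303.67

Total landed cost: AUD 107303.67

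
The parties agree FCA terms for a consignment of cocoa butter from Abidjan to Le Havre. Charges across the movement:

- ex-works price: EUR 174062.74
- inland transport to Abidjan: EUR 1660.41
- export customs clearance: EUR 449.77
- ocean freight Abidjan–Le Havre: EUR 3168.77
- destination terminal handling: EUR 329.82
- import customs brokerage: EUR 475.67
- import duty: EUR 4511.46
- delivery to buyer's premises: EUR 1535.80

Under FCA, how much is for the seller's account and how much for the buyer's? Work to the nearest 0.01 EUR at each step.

Seller: EUR 176172.92; buyer: EUR 10021.52

FCA: the seller delivers export-cleared goods to the carrier; the buyer bears costs from that point.
Seller's account: goods 174062.74 + inland to port 1660.41 + export clearance 449.77 = 176172.92
Buyer's account: freight 3168.77 + destination terminal 329.82 + brokerage 475.67 + duty 4511.46 + delivery 1535.80 = 10021.52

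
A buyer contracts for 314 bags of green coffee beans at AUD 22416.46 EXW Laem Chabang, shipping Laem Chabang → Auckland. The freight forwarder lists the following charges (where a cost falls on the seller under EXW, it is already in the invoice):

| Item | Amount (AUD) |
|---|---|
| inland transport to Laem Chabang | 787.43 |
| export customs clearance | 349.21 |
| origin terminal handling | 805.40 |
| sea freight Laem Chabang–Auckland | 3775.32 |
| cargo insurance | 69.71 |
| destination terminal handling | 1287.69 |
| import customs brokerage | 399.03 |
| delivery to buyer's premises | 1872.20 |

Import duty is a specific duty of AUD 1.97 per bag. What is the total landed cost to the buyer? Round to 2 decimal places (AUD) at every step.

Total landed cost: AUD 32381.03

EXW: the seller makes goods available at their premises; the buyer bears all onward costs.
CIF value = EXW price + inland to port + export clearance + origin terminal + freight + insurance = 22416.46 + 787.43 + 349.21 + 805.40 + 3775.32 + 69.71 = 28203.53
Import duty = 314 × 1.97 = 618.58
Buyer bears: inland to port 787.43 + export clearance 349.21 + origin terminal 805.40 + freight 3775.32 + insurance 69.71 + destination terminal 1287.69 + brokerage 399.03 + delivery 1872.20 + duty 618.58 = 9964.57
Landed cost = invoice 22416.46 + 9964.57 = 32381.03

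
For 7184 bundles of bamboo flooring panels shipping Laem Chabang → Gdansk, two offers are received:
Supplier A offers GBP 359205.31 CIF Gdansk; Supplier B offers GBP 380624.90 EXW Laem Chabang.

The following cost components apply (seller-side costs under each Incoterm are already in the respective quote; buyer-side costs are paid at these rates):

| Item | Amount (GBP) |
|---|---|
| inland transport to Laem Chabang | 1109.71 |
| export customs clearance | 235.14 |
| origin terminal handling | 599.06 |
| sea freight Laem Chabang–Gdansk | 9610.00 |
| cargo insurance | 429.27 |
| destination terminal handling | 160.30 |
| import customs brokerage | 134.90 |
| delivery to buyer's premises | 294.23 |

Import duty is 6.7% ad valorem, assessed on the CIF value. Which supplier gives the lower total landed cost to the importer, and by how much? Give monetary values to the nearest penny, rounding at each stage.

Supplier A (CIF):
The CIF price already equals the CIF value: 359205.31
Import duty = 359205.31 × 6.7% = 24066.76
Buyer bears (A): 160.30 + 134.90 + 294.23 = 589.43
Landed cost (A) = invoice 359205.31 + 589.43 + duty 24066.76 = 383861.50
Supplier B (EXW):
CIF value = EXW price + inland to port + export clearance + origin terminal + freight + insurance = 380624.90 + 1109.71 + 235.14 + 599.06 + 9610.00 + 429.27 = 392608.08
Import duty = 392608.08 × 6.7% = 26304.74
Buyer bears (B): 1109.71 + 235.14 + 599.06 + 9610.00 + 429.27 + 160.30 + 134.90 + 294.23 = 12572.61
Landed cost (B) = invoice 380624.90 + 12572.61 + duty 26304.74 = 419502.25
Difference = |383861.50 − 419502.25| = 35640.75

Supplier A is cheaper by GBP 35640.75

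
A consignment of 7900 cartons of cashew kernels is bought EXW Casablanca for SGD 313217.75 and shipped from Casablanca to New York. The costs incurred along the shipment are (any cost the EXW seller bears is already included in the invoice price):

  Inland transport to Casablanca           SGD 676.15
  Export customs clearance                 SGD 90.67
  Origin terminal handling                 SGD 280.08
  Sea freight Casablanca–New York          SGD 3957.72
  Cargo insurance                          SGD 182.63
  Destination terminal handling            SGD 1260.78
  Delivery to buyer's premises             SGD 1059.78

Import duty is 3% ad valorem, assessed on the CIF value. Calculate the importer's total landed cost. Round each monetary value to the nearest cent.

EXW: the seller makes goods available at their premises; the buyer bears all onward costs.
CIF value = EXW price + inland to port + export clearance + origin terminal + freight + insurance = 313217.75 + 676.15 + 90.67 + 280.08 + 3957.72 + 182.63 = 318405.00
Import duty = 318405.00 × 3% = 9552.15
Buyer bears: inland to port 676.15 + export clearance 90.67 + origin terminal 280.08 + freight 3957.72 + insurance 182.63 + destination terminal 1260.78 + delivery 1059.78 + duty 9552.15 = 17059.96
Landed cost = invoice 313217.75 + 17059.96 = 330277.71

Total landed cost: SGD 330277.71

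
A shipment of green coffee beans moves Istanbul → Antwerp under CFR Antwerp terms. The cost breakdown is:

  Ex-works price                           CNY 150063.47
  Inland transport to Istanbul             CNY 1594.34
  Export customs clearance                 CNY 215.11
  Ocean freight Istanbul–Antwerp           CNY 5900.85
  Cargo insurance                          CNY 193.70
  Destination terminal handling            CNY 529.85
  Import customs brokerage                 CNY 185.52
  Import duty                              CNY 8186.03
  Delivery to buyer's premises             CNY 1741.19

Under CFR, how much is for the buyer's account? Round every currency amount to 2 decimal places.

CFR: the seller pays costs through ocean freight to the destination port, but not insurance.
Seller's account: goods 150063.47 + inland to port 1594.34 + export clearance 215.11 + freight 5900.85 = 157773.77
Buyer's account: insurance 193.70 + destination terminal 529.85 + brokerage 185.52 + duty 8186.03 + delivery 1741.19 = 10836.29

Buyer's account: CNY 10836.29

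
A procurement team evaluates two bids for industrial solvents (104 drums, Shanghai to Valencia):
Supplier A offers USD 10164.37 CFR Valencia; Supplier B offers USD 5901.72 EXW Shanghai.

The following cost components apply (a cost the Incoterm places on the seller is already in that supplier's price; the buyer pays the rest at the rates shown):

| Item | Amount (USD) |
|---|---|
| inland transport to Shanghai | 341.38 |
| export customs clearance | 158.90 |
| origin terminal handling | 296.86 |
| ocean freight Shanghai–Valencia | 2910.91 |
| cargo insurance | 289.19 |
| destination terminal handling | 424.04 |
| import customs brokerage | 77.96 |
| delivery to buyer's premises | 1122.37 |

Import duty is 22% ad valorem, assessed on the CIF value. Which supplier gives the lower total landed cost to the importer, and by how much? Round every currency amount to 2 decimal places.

Supplier A (CFR):
CIF value = CFR price + insurance = 10164.37 + 289.19 = 10453.56
Import duty = 10453.56 × 22% = 2299.78
Buyer bears (A): 289.19 + 424.04 + 77.96 + 1122.37 = 1913.56
Landed cost (A) = invoice 10164.37 + 1913.56 + duty 2299.78 = 14377.71
Supplier B (EXW):
CIF value = EXW price + inland to port + export clearance + origin terminal + freight + insurance = 5901.72 + 341.38 + 158.90 + 296.86 + 2910.91 + 289.19 = 9898.96
Import duty = 9898.96 × 22% = 2177.77
Buyer bears (B): 341.38 + 158.90 + 296.86 + 2910.91 + 289.19 + 424.04 + 77.96 + 1122.37 = 5621.61
Landed cost (B) = invoice 5901.72 + 5621.61 + duty 2177.77 = 13701.10
Difference = |14377.71 − 13701.10| = 676.61

Supplier B is cheaper by USD 676.61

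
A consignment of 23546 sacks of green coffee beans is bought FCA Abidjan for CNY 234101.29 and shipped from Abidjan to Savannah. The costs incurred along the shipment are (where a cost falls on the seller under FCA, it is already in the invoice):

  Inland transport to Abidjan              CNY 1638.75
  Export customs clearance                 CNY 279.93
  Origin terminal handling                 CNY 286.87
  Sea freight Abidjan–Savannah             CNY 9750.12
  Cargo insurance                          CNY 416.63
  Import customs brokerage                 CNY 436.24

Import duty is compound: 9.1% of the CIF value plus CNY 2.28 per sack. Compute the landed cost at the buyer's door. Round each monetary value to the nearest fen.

FCA: the seller delivers export-cleared goods to the carrier; the buyer bears costs from that point.
Already in the invoice (seller's account under FCA): inland to port, export clearance — exclude.
CIF value = FCA price + origin terminal + freight + insurance = 234101.29 + 286.87 + 9750.12 + 416.63 = 244554.91
Ad valorem component: 244554.91 × 9.1% = 22254.50
Specific component: 23546 × 2.28 = 53684.88
Import duty = 22254.50 + 53684.88 = 75939.38
Buyer bears: origin terminal 286.87 + freight 9750.12 + insurance 416.63 + brokerage 436.24 + duty 75939.38 = 86829.24
Landed cost = invoice 234101.29 + 86829.24 = 320930.53

Total landed cost: CNY 320930.53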